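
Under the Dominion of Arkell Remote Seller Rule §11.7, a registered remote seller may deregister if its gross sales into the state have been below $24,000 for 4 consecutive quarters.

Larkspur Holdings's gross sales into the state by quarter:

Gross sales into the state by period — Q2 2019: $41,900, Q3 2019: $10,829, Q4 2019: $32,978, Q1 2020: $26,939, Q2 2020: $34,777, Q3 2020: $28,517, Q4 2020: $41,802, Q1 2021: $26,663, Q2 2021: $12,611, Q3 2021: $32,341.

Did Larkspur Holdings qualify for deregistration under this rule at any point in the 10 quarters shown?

Quarters below $24,000: Q3 2019, Q2 2021.
Longest run of consecutive quarters below the threshold: 1.
1 < 4, so Larkspur Holdings never became eligible.

No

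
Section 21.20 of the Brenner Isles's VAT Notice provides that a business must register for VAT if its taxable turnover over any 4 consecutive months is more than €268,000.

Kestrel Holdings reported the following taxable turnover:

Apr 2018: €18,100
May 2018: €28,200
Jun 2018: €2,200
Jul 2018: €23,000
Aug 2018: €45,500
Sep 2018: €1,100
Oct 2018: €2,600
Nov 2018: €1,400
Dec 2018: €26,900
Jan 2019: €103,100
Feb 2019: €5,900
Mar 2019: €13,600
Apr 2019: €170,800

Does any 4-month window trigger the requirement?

Apr 2018–Jul 2018: €18,100 + €28,200 + €2,200 + €23,000 = €71,500 (under)
May 2018–Aug 2018: €28,200 + €2,200 + €23,000 + €45,500 = €98,900 (under)
Jun 2018–Sep 2018: €2,200 + €23,000 + €45,500 + €1,100 = €71,800 (under)
Jul 2018–Oct 2018: €23,000 + €45,500 + €1,100 + €2,600 = €72,200 (under)
Aug 2018–Nov 2018: €45,500 + €1,100 + €2,600 + €1,400 = €50,600 (under)
Sep 2018–Dec 2018: €1,100 + €2,600 + €1,400 + €26,900 = €32,000 (under)
Oct 2018–Jan 2019: €2,600 + €1,400 + €26,900 + €103,100 = €134,000 (under)
Nov 2018–Feb 2019: €1,400 + €26,900 + €103,100 + €5,900 = €137,300 (under)
Dec 2018–Mar 2019: €26,900 + €103,100 + €5,900 + €13,600 = €149,500 (under)
Jan 2019–Apr 2019: €103,100 + €5,900 + €13,600 + €170,800 = €293,400 (over)
At least one window exceeds €268,000.

Yes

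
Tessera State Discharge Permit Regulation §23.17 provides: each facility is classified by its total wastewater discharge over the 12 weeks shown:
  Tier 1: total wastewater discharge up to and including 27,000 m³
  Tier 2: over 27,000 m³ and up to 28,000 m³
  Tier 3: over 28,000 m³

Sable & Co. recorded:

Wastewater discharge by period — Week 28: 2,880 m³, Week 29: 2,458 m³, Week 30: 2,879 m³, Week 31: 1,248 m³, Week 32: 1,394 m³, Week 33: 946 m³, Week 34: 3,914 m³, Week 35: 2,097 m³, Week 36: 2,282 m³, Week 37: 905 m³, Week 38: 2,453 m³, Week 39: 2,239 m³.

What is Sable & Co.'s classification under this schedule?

Tier 1

Total wastewater discharge: 2,880 m³ + 2,458 m³ + 2,879 m³ + 1,248 m³ + 1,394 m³ + 946 m³ + 3,914 m³ + 2,097 m³ + 2,282 m³ + 905 m³ + 2,453 m³ + 2,239 m³ = 25,695 m³.
25,695 m³ ≤ 27,000 m³, so Tier 1 applies.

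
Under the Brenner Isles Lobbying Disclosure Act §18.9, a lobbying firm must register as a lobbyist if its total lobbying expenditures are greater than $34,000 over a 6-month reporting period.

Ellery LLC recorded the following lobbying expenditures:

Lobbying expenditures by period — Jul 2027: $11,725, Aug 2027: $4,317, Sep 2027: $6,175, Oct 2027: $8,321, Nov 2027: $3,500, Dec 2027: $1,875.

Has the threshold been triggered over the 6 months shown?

Total lobbying expenditures: $11,725 + $4,317 + $6,175 + $8,321 + $3,500 + $1,875 = $35,913.
$35,913 > $34,000, so the threshold is exceeded.

Yes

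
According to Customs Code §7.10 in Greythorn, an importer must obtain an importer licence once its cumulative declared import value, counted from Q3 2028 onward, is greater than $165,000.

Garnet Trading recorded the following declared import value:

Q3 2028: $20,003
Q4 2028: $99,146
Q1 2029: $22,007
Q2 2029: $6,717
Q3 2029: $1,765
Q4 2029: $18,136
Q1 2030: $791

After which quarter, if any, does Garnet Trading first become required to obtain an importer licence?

Through Q3 2028: $20,003
Through Q4 2028: $119,149
Through Q1 2029: $141,156
Through Q2 2029: $147,873
Through Q3 2029: $149,638
Through Q4 2029: $167,774 ← exceeds threshold

Q4 2029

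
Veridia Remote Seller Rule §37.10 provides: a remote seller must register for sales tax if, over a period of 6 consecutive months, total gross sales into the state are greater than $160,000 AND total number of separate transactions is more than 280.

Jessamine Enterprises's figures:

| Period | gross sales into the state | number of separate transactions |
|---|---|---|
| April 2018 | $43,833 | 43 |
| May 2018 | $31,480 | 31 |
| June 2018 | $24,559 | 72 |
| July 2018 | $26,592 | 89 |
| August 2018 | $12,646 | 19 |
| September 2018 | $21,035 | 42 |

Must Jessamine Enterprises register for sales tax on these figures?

Yes

Total gross sales into the state: $43,833 + $31,480 + $24,559 + $26,592 + $12,646 + $21,035 = $160,145 (> $160,000).
Total number of separate transactions: 43 + 31 + 72 + 89 + 19 + 42 = 296 (> 280).
The test is 'and': both thresholds are exceeded.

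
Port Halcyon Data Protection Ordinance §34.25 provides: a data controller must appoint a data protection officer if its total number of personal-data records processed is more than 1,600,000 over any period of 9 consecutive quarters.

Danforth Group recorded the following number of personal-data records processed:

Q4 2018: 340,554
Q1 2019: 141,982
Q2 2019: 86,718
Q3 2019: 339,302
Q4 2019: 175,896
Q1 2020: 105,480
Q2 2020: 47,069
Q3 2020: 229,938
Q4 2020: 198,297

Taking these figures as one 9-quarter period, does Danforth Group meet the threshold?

Total number of personal-data records processed: 340,554 + 141,982 + 86,718 + 339,302 + 175,896 + 105,480 + 47,069 + 229,938 + 198,297 = 1,665,236.
1,665,236 > 1,600,000, so the threshold is exceeded.

Yes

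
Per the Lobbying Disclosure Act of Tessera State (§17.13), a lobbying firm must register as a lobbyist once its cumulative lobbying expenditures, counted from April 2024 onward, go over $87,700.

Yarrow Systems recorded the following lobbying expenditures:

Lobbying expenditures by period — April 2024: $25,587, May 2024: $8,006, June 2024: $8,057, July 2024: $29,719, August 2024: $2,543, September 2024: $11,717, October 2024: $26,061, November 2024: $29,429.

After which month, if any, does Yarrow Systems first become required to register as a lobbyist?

October 2024

Through April 2024: $25,587
Through May 2024: $33,593
Through June 2024: $41,650
Through July 2024: $71,369
Through August 2024: $73,912
Through September 2024: $85,629
Through October 2024: $111,690 ← exceeds threshold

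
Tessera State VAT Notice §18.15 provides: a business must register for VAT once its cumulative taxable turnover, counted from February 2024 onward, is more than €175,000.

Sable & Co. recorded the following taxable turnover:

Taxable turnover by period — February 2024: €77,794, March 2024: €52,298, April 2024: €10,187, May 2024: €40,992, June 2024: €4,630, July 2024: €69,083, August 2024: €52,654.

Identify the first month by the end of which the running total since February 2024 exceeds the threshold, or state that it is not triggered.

May 2024

Through February 2024: €77,794
Through March 2024: €130,092
Through April 2024: €140,279
Through May 2024: €181,271 ← exceeds threshold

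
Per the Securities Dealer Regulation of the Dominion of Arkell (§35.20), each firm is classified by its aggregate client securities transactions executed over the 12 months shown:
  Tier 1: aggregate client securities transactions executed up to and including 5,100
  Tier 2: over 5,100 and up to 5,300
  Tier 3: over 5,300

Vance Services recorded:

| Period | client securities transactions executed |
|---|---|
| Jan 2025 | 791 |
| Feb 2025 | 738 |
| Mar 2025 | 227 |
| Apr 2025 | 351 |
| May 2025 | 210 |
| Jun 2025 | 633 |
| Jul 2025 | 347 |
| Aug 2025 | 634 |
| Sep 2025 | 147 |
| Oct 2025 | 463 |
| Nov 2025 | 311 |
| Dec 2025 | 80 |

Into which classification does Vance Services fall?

Aggregate client securities transactions executed: 791 + 738 + 227 + 351 + 210 + 633 + 347 + 634 + 147 + 463 + 311 + 80 = 4,932.
4,932 ≤ 5,100, so Tier 1 applies.

Tier 1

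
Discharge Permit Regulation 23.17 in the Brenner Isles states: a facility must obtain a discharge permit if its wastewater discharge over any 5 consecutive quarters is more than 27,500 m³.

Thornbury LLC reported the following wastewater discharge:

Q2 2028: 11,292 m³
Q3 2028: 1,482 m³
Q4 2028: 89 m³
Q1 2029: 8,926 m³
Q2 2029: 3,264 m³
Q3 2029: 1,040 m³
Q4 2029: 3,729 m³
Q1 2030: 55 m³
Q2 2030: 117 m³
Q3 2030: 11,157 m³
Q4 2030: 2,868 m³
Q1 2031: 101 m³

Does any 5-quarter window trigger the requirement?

Q2 2028–Q2 2029: 11,292 m³ + 1,482 m³ + 89 m³ + 8,926 m³ + 3,264 m³ = 25,053 m³ (under)
Q3 2028–Q3 2029: 1,482 m³ + 89 m³ + 8,926 m³ + 3,264 m³ + 1,040 m³ = 14,801 m³ (under)
Q4 2028–Q4 2029: 89 m³ + 8,926 m³ + 3,264 m³ + 1,040 m³ + 3,729 m³ = 17,048 m³ (under)
Q1 2029–Q1 2030: 8,926 m³ + 3,264 m³ + 1,040 m³ + 3,729 m³ + 55 m³ = 17,014 m³ (under)
Q2 2029–Q2 2030: 3,264 m³ + 1,040 m³ + 3,729 m³ + 55 m³ + 117 m³ = 8,205 m³ (under)
Q3 2029–Q3 2030: 1,040 m³ + 3,729 m³ + 55 m³ + 117 m³ + 11,157 m³ = 16,098 m³ (under)
Q4 2029–Q4 2030: 3,729 m³ + 55 m³ + 117 m³ + 11,157 m³ + 2,868 m³ = 17,926 m³ (under)
Q1 2030–Q1 2031: 55 m³ + 117 m³ + 11,157 m³ + 2,868 m³ + 101 m³ = 14,298 m³ (under)
No window exceeds 27,500 m³.

No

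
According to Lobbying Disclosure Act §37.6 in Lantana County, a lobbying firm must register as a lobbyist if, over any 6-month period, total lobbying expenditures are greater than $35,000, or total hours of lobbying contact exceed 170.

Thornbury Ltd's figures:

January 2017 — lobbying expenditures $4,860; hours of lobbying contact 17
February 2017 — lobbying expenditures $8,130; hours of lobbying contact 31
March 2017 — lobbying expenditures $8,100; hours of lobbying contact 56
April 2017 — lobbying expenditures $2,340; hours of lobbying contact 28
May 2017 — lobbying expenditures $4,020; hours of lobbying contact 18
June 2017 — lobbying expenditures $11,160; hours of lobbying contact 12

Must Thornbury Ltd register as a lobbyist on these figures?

Total lobbying expenditures: $4,860 + $8,130 + $8,100 + $2,340 + $4,020 + $11,160 = $38,610 (> $35,000).
Total hours of lobbying contact: 17 + 31 + 56 + 28 + 18 + 12 = 162 (≤ 170).
The test is 'or': at least one threshold is exceeded.

Yes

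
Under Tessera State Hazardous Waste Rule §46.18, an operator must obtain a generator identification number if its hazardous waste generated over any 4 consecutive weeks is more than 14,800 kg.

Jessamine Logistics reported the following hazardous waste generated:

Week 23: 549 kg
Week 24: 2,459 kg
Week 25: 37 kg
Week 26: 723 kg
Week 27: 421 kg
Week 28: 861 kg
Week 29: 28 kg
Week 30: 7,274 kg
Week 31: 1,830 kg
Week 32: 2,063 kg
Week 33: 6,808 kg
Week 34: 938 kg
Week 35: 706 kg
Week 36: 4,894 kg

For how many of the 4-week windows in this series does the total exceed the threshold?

Week 23–Week 26: 549 kg + 2,459 kg + 37 kg + 723 kg = 3,768 kg (under)
Week 24–Week 27: 2,459 kg + 37 kg + 723 kg + 421 kg = 3,640 kg (under)
Week 25–Week 28: 37 kg + 723 kg + 421 kg + 861 kg = 2,042 kg (under)
Week 26–Week 29: 723 kg + 421 kg + 861 kg + 28 kg = 2,033 kg (under)
Week 27–Week 30: 421 kg + 861 kg + 28 kg + 7,274 kg = 8,584 kg (under)
Week 28–Week 31: 861 kg + 28 kg + 7,274 kg + 1,830 kg = 9,993 kg (under)
Week 29–Week 32: 28 kg + 7,274 kg + 1,830 kg + 2,063 kg = 11,195 kg (under)
Week 30–Week 33: 7,274 kg + 1,830 kg + 2,063 kg + 6,808 kg = 17,975 kg (over)
Week 31–Week 34: 1,830 kg + 2,063 kg + 6,808 kg + 938 kg = 11,639 kg (under)
Week 32–Week 35: 2,063 kg + 6,808 kg + 938 kg + 706 kg = 10,515 kg (under)
Week 33–Week 36: 6,808 kg + 938 kg + 706 kg + 4,894 kg = 13,346 kg (under)
1 window exceeds the threshold.

1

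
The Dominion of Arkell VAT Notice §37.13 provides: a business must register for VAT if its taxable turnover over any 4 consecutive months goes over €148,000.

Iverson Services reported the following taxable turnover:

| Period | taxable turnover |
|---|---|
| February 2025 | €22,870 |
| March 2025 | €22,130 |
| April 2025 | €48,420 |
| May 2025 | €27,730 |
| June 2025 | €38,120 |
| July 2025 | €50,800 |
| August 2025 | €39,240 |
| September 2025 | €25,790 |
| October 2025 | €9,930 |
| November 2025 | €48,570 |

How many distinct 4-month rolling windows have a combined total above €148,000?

3

February 2025–May 2025: €22,870 + €22,130 + €48,420 + €27,730 = €121,150 (under)
March 2025–June 2025: €22,130 + €48,420 + €27,730 + €38,120 = €136,400 (under)
April 2025–July 2025: €48,420 + €27,730 + €38,120 + €50,800 = €165,070 (over)
May 2025–August 2025: €27,730 + €38,120 + €50,800 + €39,240 = €155,890 (over)
June 2025–September 2025: €38,120 + €50,800 + €39,240 + €25,790 = €153,950 (over)
July 2025–October 2025: €50,800 + €39,240 + €25,790 + €9,930 = €125,760 (under)
August 2025–November 2025: €39,240 + €25,790 + €9,930 + €48,570 = €123,530 (under)
3 windows exceed the threshold.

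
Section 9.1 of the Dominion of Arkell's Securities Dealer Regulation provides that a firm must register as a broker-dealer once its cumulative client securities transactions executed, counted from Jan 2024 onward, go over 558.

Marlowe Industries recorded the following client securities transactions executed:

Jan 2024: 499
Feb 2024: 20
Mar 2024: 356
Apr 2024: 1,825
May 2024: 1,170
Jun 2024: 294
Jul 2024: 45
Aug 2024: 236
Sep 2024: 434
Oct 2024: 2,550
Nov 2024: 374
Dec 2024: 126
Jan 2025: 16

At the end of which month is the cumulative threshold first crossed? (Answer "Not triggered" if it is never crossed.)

Mar 2024

Through Jan 2024: 499
Through Feb 2024: 519
Through Mar 2024: 875 ← exceeds threshold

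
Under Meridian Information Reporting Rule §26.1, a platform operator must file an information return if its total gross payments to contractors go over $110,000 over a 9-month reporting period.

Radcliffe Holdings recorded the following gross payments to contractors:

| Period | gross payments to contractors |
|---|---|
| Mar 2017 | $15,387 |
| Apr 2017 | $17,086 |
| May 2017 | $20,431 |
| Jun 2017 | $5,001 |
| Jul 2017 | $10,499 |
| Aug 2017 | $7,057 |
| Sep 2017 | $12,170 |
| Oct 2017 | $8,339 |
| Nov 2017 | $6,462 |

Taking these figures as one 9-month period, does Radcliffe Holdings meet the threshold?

Total gross payments to contractors: $15,387 + $17,086 + $20,431 + $5,001 + $10,499 + $7,057 + $12,170 + $8,339 + $6,462 = $102,432.
$102,432 ≤ $110,000, so the threshold is not exceeded.

No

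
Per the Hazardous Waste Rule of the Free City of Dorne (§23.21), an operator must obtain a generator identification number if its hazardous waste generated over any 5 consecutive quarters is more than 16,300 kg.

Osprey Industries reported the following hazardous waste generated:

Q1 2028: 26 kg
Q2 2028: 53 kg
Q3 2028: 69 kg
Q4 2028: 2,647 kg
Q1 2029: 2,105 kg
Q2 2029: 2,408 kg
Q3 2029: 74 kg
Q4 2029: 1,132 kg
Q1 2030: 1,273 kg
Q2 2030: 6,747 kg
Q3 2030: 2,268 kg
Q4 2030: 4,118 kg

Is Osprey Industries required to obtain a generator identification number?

No

Q1 2028–Q1 2029: 26 kg + 53 kg + 69 kg + 2,647 kg + 2,105 kg = 4,900 kg (under)
Q2 2028–Q2 2029: 53 kg + 69 kg + 2,647 kg + 2,105 kg + 2,408 kg = 7,282 kg (under)
Q3 2028–Q3 2029: 69 kg + 2,647 kg + 2,105 kg + 2,408 kg + 74 kg = 7,303 kg (under)
Q4 2028–Q4 2029: 2,647 kg + 2,105 kg + 2,408 kg + 74 kg + 1,132 kg = 8,366 kg (under)
Q1 2029–Q1 2030: 2,105 kg + 2,408 kg + 74 kg + 1,132 kg + 1,273 kg = 6,992 kg (under)
Q2 2029–Q2 2030: 2,408 kg + 74 kg + 1,132 kg + 1,273 kg + 6,747 kg = 11,634 kg (under)
Q3 2029–Q3 2030: 74 kg + 1,132 kg + 1,273 kg + 6,747 kg + 2,268 kg = 11,494 kg (under)
Q4 2029–Q4 2030: 1,132 kg + 1,273 kg + 6,747 kg + 2,268 kg + 4,118 kg = 15,538 kg (under)
No window exceeds 16,300 kg.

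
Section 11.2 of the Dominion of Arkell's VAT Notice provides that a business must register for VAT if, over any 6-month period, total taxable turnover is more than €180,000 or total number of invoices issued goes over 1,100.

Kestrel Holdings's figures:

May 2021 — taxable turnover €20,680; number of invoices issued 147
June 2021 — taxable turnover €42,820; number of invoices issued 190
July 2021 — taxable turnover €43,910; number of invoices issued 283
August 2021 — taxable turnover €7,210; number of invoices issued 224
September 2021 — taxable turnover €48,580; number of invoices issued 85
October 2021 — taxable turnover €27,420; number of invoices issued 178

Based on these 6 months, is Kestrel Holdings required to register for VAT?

Yes

Total taxable turnover: €20,680 + €42,820 + €43,910 + €7,210 + €48,580 + €27,420 = €190,620 (> €180,000).
Total number of invoices issued: 147 + 190 + 283 + 224 + 85 + 178 = 1,107 (> 1,100).
The test is 'or': at least one threshold is exceeded.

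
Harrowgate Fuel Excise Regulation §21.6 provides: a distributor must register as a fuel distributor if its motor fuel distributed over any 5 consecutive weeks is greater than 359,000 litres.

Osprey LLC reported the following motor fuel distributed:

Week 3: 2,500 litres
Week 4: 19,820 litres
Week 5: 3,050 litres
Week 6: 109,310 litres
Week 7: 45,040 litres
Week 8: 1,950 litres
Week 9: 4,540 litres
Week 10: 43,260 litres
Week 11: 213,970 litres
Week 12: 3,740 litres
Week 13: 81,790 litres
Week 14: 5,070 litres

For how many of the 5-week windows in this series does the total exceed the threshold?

0

Week 3–Week 7: 2,500 litres + 19,820 litres + 3,050 litres + 109,310 litres + 45,040 litres = 179,720 litres (under)
Week 4–Week 8: 19,820 litres + 3,050 litres + 109,310 litres + 45,040 litres + 1,950 litres = 179,170 litres (under)
Week 5–Week 9: 3,050 litres + 109,310 litres + 45,040 litres + 1,950 litres + 4,540 litres = 163,890 litres (under)
Week 6–Week 10: 109,310 litres + 45,040 litres + 1,950 litres + 4,540 litres + 43,260 litres = 204,100 litres (under)
Week 7–Week 11: 45,040 litres + 1,950 litres + 4,540 litres + 43,260 litres + 213,970 litres = 308,760 litres (under)
Week 8–Week 12: 1,950 litres + 4,540 litres + 43,260 litres + 213,970 litres + 3,740 litres = 267,460 litres (under)
Week 9–Week 13: 4,540 litres + 43,260 litres + 213,970 litres + 3,740 litres + 81,790 litres = 347,300 litres (under)
Week 10–Week 14: 43,260 litres + 213,970 litres + 3,740 litres + 81,790 litres + 5,070 litres = 347,830 litres (under)
0 windows exceed the threshold.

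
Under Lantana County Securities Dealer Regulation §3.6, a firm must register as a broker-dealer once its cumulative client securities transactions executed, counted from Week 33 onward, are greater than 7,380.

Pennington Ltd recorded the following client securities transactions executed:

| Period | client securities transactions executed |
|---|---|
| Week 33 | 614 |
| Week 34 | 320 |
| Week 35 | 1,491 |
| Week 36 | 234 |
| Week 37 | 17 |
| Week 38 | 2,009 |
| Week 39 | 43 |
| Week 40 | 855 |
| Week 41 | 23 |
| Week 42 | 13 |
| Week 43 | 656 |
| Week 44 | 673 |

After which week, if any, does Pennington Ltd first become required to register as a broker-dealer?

Not triggered

Through Week 33: 614
Through Week 34: 934
Through Week 35: 2,425
Through Week 36: 2,659
Through Week 37: 2,676
Through Week 38: 4,685
Through Week 39: 4,728
Through Week 40: 5,583
Through Week 41: 5,606
Through Week 42: 5,619
Through Week 43: 6,275
Through Week 44: 6,948
Final cumulative total 6,948 ≤ 7,380; the threshold is never exceeded.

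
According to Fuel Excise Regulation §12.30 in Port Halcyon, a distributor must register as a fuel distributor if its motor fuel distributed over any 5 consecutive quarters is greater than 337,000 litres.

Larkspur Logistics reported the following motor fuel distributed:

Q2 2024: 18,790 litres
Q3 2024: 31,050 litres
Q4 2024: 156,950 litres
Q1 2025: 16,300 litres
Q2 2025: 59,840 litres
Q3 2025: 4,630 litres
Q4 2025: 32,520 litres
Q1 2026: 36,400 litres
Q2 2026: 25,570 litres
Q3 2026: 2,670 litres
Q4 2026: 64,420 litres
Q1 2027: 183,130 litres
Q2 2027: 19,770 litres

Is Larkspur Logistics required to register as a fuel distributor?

Q2 2024–Q2 2025: 18,790 litres + 31,050 litres + 156,950 litres + 16,300 litres + 59,840 litres = 282,930 litres (under)
Q3 2024–Q3 2025: 31,050 litres + 156,950 litres + 16,300 litres + 59,840 litres + 4,630 litres = 268,770 litres (under)
Q4 2024–Q4 2025: 156,950 litres + 16,300 litres + 59,840 litres + 4,630 litres + 32,520 litres = 270,240 litres (under)
Q1 2025–Q1 2026: 16,300 litres + 59,840 litres + 4,630 litres + 32,520 litres + 36,400 litres = 149,690 litres (under)
Q2 2025–Q2 2026: 59,840 litres + 4,630 litres + 32,520 litres + 36,400 litres + 25,570 litres = 158,960 litres (under)
Q3 2025–Q3 2026: 4,630 litres + 32,520 litres + 36,400 litres + 25,570 litres + 2,670 litres = 101,790 litres (under)
Q4 2025–Q4 2026: 32,520 litres + 36,400 litres + 25,570 litres + 2,670 litres + 64,420 litres = 161,580 litres (under)
Q1 2026–Q1 2027: 36,400 litres + 25,570 litres + 2,670 litres + 64,420 litres + 183,130 litres = 312,190 litres (under)
Q2 2026–Q2 2027: 25,570 litres + 2,670 litres + 64,420 litres + 183,130 litres + 19,770 litres = 295,560 litres (under)
No window exceeds 337,000 litres.

No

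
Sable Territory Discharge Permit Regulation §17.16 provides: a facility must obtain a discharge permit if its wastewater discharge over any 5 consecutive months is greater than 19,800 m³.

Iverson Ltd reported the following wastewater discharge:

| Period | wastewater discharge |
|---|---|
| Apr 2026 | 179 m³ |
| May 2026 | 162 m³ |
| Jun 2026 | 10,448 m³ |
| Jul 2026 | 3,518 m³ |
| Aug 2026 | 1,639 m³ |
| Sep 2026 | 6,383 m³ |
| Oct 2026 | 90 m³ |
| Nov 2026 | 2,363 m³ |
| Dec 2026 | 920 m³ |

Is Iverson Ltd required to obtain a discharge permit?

Apr 2026–Aug 2026: 179 m³ + 162 m³ + 10,448 m³ + 3,518 m³ + 1,639 m³ = 15,946 m³ (under)
May 2026–Sep 2026: 162 m³ + 10,448 m³ + 3,518 m³ + 1,639 m³ + 6,383 m³ = 22,150 m³ (over)
Jun 2026–Oct 2026: 10,448 m³ + 3,518 m³ + 1,639 m³ + 6,383 m³ + 90 m³ = 22,078 m³ (over)
Jul 2026–Nov 2026: 3,518 m³ + 1,639 m³ + 6,383 m³ + 90 m³ + 2,363 m³ = 13,993 m³ (under)
Aug 2026–Dec 2026: 1,639 m³ + 6,383 m³ + 90 m³ + 2,363 m³ + 920 m³ = 11,395 m³ (under)
At least one window exceeds 19,800 m³.

Yes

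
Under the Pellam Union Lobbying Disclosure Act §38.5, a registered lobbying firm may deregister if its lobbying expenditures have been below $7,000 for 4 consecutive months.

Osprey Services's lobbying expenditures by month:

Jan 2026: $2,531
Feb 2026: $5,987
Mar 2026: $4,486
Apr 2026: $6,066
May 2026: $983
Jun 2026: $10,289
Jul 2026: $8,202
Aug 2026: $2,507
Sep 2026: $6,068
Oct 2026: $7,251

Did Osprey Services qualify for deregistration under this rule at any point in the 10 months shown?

Months below $7,000: Jan 2026, Feb 2026, Mar 2026, Apr 2026, May 2026, Aug 2026, Sep 2026.
Longest run of consecutive months below the threshold: 5.
5 ≥ 4, so Osprey Services became eligible.

Yes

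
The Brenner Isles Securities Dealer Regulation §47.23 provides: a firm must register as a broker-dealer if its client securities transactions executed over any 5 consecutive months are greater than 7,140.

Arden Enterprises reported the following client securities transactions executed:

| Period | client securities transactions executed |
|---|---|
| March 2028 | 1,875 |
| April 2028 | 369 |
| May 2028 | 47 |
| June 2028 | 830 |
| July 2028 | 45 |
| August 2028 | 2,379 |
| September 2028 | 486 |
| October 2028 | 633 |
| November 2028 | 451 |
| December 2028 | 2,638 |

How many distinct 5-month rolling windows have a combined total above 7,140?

0

March 2028–July 2028: 1,875 + 369 + 47 + 830 + 45 = 3,166 (under)
April 2028–August 2028: 369 + 47 + 830 + 45 + 2,379 = 3,670 (under)
May 2028–September 2028: 47 + 830 + 45 + 2,379 + 486 = 3,787 (under)
June 2028–October 2028: 830 + 45 + 2,379 + 486 + 633 = 4,373 (under)
July 2028–November 2028: 45 + 2,379 + 486 + 633 + 451 = 3,994 (under)
August 2028–December 2028: 2,379 + 486 + 633 + 451 + 2,638 = 6,587 (under)
0 windows exceed the threshold.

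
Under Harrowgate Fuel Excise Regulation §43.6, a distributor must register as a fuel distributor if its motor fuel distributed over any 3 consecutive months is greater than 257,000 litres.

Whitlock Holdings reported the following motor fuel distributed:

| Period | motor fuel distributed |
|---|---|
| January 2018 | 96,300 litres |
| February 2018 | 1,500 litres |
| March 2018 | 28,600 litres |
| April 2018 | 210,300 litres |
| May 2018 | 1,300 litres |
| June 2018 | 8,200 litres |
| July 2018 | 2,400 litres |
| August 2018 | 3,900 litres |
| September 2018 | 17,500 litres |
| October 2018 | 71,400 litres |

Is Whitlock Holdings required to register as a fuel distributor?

No

January 2018–March 2018: 96,300 litres + 1,500 litres + 28,600 litres = 126,400 litres (under)
February 2018–April 2018: 1,500 litres + 28,600 litres + 210,300 litres = 240,400 litres (under)
March 2018–May 2018: 28,600 litres + 210,300 litres + 1,300 litres = 240,200 litres (under)
April 2018–June 2018: 210,300 litres + 1,300 litres + 8,200 litres = 219,800 litres (under)
May 2018–July 2018: 1,300 litres + 8,200 litres + 2,400 litres = 11,900 litres (under)
June 2018–August 2018: 8,200 litres + 2,400 litres + 3,900 litres = 14,500 litres (under)
July 2018–September 2018: 2,400 litres + 3,900 litres + 17,500 litres = 23,800 litres (under)
August 2018–October 2018: 3,900 litres + 17,500 litres + 71,400 litres = 92,800 litres (under)
No window exceeds 257,000 litres.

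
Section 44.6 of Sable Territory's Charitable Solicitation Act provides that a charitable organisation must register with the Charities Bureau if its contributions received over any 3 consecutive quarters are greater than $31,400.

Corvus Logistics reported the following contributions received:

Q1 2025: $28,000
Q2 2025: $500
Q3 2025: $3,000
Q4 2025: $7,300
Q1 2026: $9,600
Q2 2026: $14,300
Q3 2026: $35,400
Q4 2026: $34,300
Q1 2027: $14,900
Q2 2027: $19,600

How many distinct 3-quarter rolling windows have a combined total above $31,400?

5

Q1 2025–Q3 2025: $28,000 + $500 + $3,000 = $31,500 (over)
Q2 2025–Q4 2025: $500 + $3,000 + $7,300 = $10,800 (under)
Q3 2025–Q1 2026: $3,000 + $7,300 + $9,600 = $19,900 (under)
Q4 2025–Q2 2026: $7,300 + $9,600 + $14,300 = $31,200 (under)
Q1 2026–Q3 2026: $9,600 + $14,300 + $35,400 = $59,300 (over)
Q2 2026–Q4 2026: $14,300 + $35,400 + $34,300 = $84,000 (over)
Q3 2026–Q1 2027: $35,400 + $34,300 + $14,900 = $84,600 (over)
Q4 2026–Q2 2027: $34,300 + $14,900 + $19,600 = $68,800 (over)
5 windows exceed the threshold.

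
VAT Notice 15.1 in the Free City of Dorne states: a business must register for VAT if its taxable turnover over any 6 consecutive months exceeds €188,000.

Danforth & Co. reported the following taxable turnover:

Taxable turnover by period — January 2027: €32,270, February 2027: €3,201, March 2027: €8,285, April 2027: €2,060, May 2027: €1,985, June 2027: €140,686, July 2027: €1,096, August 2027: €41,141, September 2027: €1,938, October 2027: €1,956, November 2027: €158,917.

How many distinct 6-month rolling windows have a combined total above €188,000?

5

January 2027–June 2027: €32,270 + €3,201 + €8,285 + €2,060 + €1,985 + €140,686 = €188,487 (over)
February 2027–July 2027: €3,201 + €8,285 + €2,060 + €1,985 + €140,686 + €1,096 = €157,313 (under)
March 2027–August 2027: €8,285 + €2,060 + €1,985 + €140,686 + €1,096 + €41,141 = €195,253 (over)
April 2027–September 2027: €2,060 + €1,985 + €140,686 + €1,096 + €41,141 + €1,938 = €188,906 (over)
May 2027–October 2027: €1,985 + €140,686 + €1,096 + €41,141 + €1,938 + €1,956 = €188,802 (over)
June 2027–November 2027: €140,686 + €1,096 + €41,141 + €1,938 + €1,956 + €158,917 = €345,734 (over)
5 windows exceed the threshold.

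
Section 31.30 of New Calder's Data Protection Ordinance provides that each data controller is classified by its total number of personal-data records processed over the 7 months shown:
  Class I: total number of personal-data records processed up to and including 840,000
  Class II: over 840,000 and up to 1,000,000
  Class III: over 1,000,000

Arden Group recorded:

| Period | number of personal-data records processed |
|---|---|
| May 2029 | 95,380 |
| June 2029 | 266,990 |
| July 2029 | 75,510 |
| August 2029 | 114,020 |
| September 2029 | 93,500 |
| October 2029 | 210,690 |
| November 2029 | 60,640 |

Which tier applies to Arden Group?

Total number of personal-data records processed: 95,380 + 266,990 + 75,510 + 114,020 + 93,500 + 210,690 + 60,640 = 916,730.
840,000 < 916,730 ≤ 1,000,000, so Class II applies.

Class II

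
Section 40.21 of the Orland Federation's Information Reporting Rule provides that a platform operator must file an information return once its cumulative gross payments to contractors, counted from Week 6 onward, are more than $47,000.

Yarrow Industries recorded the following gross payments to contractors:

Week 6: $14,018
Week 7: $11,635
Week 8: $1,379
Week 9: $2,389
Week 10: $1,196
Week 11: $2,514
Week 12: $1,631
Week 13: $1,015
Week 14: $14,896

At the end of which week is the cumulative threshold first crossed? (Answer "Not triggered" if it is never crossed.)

Through Week 6: $14,018
Through Week 7: $25,653
Through Week 8: $27,032
Through Week 9: $29,421
Through Week 10: $30,617
Through Week 11: $33,131
Through Week 12: $34,762
Through Week 13: $35,777
Through Week 14: $50,673 ← exceeds threshold

Week 14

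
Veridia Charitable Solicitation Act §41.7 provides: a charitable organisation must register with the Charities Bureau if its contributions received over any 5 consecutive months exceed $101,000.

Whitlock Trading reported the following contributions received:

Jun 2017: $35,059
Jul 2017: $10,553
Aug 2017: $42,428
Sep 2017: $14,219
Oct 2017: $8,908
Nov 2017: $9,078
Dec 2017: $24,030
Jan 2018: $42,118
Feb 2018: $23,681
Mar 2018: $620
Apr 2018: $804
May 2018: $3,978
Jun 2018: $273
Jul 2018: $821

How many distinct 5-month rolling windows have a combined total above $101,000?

Jun 2017–Oct 2017: $35,059 + $10,553 + $42,428 + $14,219 + $8,908 = $111,167 (over)
Jul 2017–Nov 2017: $10,553 + $42,428 + $14,219 + $8,908 + $9,078 = $85,186 (under)
Aug 2017–Dec 2017: $42,428 + $14,219 + $8,908 + $9,078 + $24,030 = $98,663 (under)
Sep 2017–Jan 2018: $14,219 + $8,908 + $9,078 + $24,030 + $42,118 = $98,353 (under)
Oct 2017–Feb 2018: $8,908 + $9,078 + $24,030 + $42,118 + $23,681 = $107,815 (over)
Nov 2017–Mar 2018: $9,078 + $24,030 + $42,118 + $23,681 + $620 = $99,527 (under)
Dec 2017–Apr 2018: $24,030 + $42,118 + $23,681 + $620 + $804 = $91,253 (under)
Jan 2018–May 2018: $42,118 + $23,681 + $620 + $804 + $3,978 = $71,201 (under)
Feb 2018–Jun 2018: $23,681 + $620 + $804 + $3,978 + $273 = $29,356 (under)
Mar 2018–Jul 2018: $620 + $804 + $3,978 + $273 + $821 = $6,496 (under)
2 windows exceed the threshold.

2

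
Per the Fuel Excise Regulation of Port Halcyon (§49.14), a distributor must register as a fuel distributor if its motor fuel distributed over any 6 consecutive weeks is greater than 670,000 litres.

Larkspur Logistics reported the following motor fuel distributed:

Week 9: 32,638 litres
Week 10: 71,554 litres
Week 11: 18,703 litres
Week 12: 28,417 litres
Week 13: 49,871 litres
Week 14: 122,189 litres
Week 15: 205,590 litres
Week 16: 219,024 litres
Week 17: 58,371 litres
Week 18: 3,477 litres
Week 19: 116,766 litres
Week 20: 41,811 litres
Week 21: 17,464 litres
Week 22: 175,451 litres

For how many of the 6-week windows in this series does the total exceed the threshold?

2

Week 9–Week 14: 32,638 litres + 71,554 litres + 18,703 litres + 28,417 litres + 49,871 litres + 122,189 litres = 323,372 litres (under)
Week 10–Week 15: 71,554 litres + 18,703 litres + 28,417 litres + 49,871 litres + 122,189 litres + 205,590 litres = 496,324 litres (under)
Week 11–Week 16: 18,703 litres + 28,417 litres + 49,871 litres + 122,189 litres + 205,590 litres + 219,024 litres = 643,794 litres (under)
Week 12–Week 17: 28,417 litres + 49,871 litres + 122,189 litres + 205,590 litres + 219,024 litres + 58,371 litres = 683,462 litres (over)
Week 13–Week 18: 49,871 litres + 122,189 litres + 205,590 litres + 219,024 litres + 58,371 litres + 3,477 litres = 658,522 litres (under)
Week 14–Week 19: 122,189 litres + 205,590 litres + 219,024 litres + 58,371 litres + 3,477 litres + 116,766 litres = 725,417 litres (over)
Week 15–Week 20: 205,590 litres + 219,024 litres + 58,371 litres + 3,477 litres + 116,766 litres + 41,811 litres = 645,039 litres (under)
Week 16–Week 21: 219,024 litres + 58,371 litres + 3,477 litres + 116,766 litres + 41,811 litres + 17,464 litres = 456,913 litres (under)
Week 17–Week 22: 58,371 litres + 3,477 litres + 116,766 litres + 41,811 litres + 17,464 litres + 175,451 litres = 413,340 litres (under)
2 windows exceed the threshold.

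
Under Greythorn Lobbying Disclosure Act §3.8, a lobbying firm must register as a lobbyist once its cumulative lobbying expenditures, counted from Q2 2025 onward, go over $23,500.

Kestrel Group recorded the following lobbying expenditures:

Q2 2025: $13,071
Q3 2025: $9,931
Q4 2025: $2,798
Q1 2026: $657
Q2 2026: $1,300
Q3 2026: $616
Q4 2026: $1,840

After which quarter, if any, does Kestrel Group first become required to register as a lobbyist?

Through Q2 2025: $13,071
Through Q3 2025: $23,002
Through Q4 2025: $25,800 ← exceeds threshold

Q4 2025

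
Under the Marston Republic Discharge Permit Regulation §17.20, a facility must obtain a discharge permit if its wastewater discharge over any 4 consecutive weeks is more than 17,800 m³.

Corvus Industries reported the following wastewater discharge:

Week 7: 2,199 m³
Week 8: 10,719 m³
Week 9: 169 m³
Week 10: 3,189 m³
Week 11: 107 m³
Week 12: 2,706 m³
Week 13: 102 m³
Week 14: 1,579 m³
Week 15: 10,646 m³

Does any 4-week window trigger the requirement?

Week 7–Week 10: 2,199 m³ + 10,719 m³ + 169 m³ + 3,189 m³ = 16,276 m³ (under)
Week 8–Week 11: 10,719 m³ + 169 m³ + 3,189 m³ + 107 m³ = 14,184 m³ (under)
Week 9–Week 12: 169 m³ + 3,189 m³ + 107 m³ + 2,706 m³ = 6,171 m³ (under)
Week 10–Week 13: 3,189 m³ + 107 m³ + 2,706 m³ + 102 m³ = 6,104 m³ (under)
Week 11–Week 14: 107 m³ + 2,706 m³ + 102 m³ + 1,579 m³ = 4,494 m³ (under)
Week 12–Week 15: 2,706 m³ + 102 m³ + 1,579 m³ + 10,646 m³ = 15,033 m³ (under)
No window exceeds 17,800 m³.

No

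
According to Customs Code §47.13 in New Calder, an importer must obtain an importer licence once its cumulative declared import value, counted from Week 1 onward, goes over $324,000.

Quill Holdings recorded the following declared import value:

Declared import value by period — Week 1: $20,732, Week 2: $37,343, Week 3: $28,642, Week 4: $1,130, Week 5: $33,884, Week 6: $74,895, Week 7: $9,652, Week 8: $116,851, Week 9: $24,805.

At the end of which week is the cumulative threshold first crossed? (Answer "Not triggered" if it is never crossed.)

Through Week 1: $20,732
Through Week 2: $58,075
Through Week 3: $86,717
Through Week 4: $87,847
Through Week 5: $121,731
Through Week 6: $196,626
Through Week 7: $206,278
Through Week 8: $323,129
Through Week 9: $347,934 ← exceeds threshold

Week 9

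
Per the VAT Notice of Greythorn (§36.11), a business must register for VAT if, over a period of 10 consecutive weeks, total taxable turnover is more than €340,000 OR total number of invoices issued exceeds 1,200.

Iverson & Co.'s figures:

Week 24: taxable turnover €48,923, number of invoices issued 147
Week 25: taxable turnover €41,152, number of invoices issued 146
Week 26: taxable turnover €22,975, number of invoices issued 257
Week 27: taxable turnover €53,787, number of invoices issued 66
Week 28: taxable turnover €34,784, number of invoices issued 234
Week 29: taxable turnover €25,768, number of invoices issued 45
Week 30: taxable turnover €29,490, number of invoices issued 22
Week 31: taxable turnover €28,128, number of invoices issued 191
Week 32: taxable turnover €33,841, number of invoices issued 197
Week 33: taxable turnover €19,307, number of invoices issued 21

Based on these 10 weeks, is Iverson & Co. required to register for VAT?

Yes

Total taxable turnover: €48,923 + €41,152 + €22,975 + €53,787 + €34,784 + €25,768 + €29,490 + €28,128 + €33,841 + €19,307 = €338,155 (≤ €340,000).
Total number of invoices issued: 147 + 146 + 257 + 66 + 234 + 45 + 22 + 191 + 197 + 21 = 1,326 (> 1,200).
The test is 'or': at least one threshold is exceeded.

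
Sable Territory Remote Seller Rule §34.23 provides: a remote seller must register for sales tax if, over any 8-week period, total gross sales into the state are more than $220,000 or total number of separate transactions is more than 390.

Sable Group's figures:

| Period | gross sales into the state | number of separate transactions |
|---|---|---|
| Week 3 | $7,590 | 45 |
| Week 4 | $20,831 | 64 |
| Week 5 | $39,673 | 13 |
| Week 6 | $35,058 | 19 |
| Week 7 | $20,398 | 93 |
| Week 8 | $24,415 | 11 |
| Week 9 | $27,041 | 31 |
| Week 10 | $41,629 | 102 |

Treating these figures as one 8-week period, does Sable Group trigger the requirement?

Total gross sales into the state: $7,590 + $20,831 + $39,673 + $35,058 + $20,398 + $24,415 + $27,041 + $41,629 = $216,635 (≤ $220,000).
Total number of separate transactions: 45 + 64 + 13 + 19 + 93 + 11 + 31 + 102 = 378 (≤ 390).
The test is 'or': neither threshold is exceeded.

No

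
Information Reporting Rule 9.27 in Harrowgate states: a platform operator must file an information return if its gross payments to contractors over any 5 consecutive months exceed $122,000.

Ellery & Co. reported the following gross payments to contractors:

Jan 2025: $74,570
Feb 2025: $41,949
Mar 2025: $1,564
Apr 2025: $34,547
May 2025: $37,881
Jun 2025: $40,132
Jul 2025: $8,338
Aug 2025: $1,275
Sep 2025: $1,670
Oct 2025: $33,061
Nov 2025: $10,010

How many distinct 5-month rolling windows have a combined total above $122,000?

Jan 2025–May 2025: $74,570 + $41,949 + $1,564 + $34,547 + $37,881 = $190,511 (over)
Feb 2025–Jun 2025: $41,949 + $1,564 + $34,547 + $37,881 + $40,132 = $156,073 (over)
Mar 2025–Jul 2025: $1,564 + $34,547 + $37,881 + $40,132 + $8,338 = $122,462 (over)
Apr 2025–Aug 2025: $34,547 + $37,881 + $40,132 + $8,338 + $1,275 = $122,173 (over)
May 2025–Sep 2025: $37,881 + $40,132 + $8,338 + $1,275 + $1,670 = $89,296 (under)
Jun 2025–Oct 2025: $40,132 + $8,338 + $1,275 + $1,670 + $33,061 = $84,476 (under)
Jul 2025–Nov 2025: $8,338 + $1,275 + $1,670 + $33,061 + $10,010 = $54,354 (under)
4 windows exceed the threshold.

4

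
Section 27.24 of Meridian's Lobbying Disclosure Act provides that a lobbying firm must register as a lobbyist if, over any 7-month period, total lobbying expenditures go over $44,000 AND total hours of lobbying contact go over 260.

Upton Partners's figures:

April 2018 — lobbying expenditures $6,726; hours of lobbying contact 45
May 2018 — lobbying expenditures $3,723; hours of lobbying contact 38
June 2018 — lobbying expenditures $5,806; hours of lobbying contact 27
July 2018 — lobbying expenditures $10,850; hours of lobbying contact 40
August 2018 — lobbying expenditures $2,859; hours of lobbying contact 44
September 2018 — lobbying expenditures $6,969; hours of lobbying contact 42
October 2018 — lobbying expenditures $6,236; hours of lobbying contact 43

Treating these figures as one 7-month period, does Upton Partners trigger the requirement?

No

Total lobbying expenditures: $6,726 + $3,723 + $5,806 + $10,850 + $2,859 + $6,969 + $6,236 = $43,169 (≤ $44,000).
Total hours of lobbying contact: 45 + 38 + 27 + 40 + 44 + 42 + 43 = 279 (> 260).
The test is 'and': the rule requires both, and at least one is not exceeded.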